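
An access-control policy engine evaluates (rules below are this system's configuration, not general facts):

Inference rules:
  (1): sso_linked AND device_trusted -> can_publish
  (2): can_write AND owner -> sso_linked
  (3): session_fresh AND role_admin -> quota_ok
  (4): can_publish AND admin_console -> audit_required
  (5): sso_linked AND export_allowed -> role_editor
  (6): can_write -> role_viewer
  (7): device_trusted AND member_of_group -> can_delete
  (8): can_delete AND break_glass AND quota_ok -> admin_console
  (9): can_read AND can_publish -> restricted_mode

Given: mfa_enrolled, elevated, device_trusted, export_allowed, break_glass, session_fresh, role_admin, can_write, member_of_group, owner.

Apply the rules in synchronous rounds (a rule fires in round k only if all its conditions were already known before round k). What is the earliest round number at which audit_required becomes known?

3

[1] (2) [can_write AND owner -> sso_linked]; (3) [session_fresh AND role_admin -> quota_ok]; (6) [can_write -> role_viewer]; (7) [device_trusted AND member_of_group -> can_delete]. ⇒ new: sso_linked, quota_ok, role_viewer, can_delete.
[2] (1) [sso_linked AND device_trusted -> can_publish]; (5) [sso_linked AND export_allowed -> role_editor]; (8) [can_delete AND break_glass AND quota_ok -> admin_console]. ⇒ new: can_publish, role_editor, admin_console.
[3] (4) [can_publish AND admin_console -> audit_required]. ⇒ new: audit_required.
audit_required first appears in round 3.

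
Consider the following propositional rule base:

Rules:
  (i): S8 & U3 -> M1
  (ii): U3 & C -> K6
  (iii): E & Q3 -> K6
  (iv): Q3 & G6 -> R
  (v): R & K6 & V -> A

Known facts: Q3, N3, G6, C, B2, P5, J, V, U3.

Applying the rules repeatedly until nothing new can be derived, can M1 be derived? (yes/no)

no

[1] (ii) [U3 & C -> K6]; (iv) [Q3 & G6 -> R]. ⇒ new: K6, R.
[2] (v) [R & K6 & V -> A]. ⇒ new: A.
Fixed point reached. M1 is concluded only by (i); (i) needs S8 (never derived).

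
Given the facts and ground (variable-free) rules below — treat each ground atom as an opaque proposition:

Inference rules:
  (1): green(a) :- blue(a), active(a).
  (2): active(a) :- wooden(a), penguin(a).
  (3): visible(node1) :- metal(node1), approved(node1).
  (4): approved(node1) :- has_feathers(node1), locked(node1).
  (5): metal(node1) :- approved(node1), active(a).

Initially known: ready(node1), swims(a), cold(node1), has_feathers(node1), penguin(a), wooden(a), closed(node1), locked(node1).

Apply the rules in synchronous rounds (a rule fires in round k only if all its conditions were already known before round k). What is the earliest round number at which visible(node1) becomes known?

3

Round 1: (2) [active(a) :- wooden(a), penguin(a).]; (4) [approved(node1) :- has_feathers(node1), locked(node1).]. Adds active(a), approved(node1).
Round 2: (5) [metal(node1) :- approved(node1), active(a).]. Adds metal(node1).
Round 3: (3) [visible(node1) :- metal(node1), approved(node1).]. Adds visible(node1).
visible(node1) first appears in round 3.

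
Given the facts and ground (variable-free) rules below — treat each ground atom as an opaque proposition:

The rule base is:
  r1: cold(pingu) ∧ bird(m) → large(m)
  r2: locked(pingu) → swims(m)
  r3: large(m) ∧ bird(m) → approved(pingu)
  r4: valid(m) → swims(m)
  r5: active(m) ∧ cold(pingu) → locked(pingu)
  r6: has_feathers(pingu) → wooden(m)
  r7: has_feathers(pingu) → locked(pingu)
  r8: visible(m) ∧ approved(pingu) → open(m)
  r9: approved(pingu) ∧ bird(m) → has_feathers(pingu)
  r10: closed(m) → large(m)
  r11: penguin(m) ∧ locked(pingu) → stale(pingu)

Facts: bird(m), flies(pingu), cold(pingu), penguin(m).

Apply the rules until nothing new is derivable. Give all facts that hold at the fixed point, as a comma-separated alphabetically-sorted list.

Round 1 — r1, derive large(m).
Round 2 — r3, derive approved(pingu).
Round 3 — r9, derive has_feathers(pingu).
Round 4 — r6, r7, derive wooden(m), locked(pingu).
Round 5 — r2, r11, derive swims(m), stale(pingu).

approved(pingu), bird(m), cold(pingu), flies(pingu), has_feathers(pingu), large(m), locked(pingu), penguin(m), stale(pingu), swims(m), wooden(m)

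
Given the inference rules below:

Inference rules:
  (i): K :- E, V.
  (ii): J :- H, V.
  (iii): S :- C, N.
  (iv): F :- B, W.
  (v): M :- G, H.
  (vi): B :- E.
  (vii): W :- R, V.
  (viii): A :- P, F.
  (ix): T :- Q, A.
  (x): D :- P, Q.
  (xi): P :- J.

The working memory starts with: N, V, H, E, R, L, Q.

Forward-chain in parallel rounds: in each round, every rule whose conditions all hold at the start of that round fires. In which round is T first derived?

4

Round 1: (i) [K :- E, V.]; (ii) [J :- H, V.]; (vi) [B :- E.]; (vii) [W :- R, V.]. Adds K, J, B, W.
Round 2: (iv) [F :- B, W.]; (xi) [P :- J.]. Adds F, P.
Round 3: (viii) [A :- P, F.]; (x) [D :- P, Q.]. Adds A, D.
Round 4: (ix) [T :- Q, A.]. Adds T.
T first appears in round 4.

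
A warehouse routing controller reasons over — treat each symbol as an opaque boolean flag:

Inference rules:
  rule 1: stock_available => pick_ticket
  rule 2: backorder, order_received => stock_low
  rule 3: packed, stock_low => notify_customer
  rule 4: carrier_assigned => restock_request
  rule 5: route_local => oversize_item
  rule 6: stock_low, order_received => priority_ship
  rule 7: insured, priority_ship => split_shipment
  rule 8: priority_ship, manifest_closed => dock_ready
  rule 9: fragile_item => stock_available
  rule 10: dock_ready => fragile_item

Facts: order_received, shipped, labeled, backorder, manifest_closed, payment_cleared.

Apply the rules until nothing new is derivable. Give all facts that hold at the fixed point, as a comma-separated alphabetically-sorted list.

backorder, dock_ready, fragile_item, labeled, manifest_closed, order_received, payment_cleared, pick_ticket, priority_ship, shipped, stock_available, stock_low

Round 1 fires rule 2, giving stock_low.
Round 2 fires rule 6, giving priority_ship.
Round 3 fires rule 8, giving dock_ready.
Round 4 fires rule 10, giving fragile_item.
Round 5 fires rule 9, giving stock_available.
Round 6 fires rule 1, giving pick_ticket.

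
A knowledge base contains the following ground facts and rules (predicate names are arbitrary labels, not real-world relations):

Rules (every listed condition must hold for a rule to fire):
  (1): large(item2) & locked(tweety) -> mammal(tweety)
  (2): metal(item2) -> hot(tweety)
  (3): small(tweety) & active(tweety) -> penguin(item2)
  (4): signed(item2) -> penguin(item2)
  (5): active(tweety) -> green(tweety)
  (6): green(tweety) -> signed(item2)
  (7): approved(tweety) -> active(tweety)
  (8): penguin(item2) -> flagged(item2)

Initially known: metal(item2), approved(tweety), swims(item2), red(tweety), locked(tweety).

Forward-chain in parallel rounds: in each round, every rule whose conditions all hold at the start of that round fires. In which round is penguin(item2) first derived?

Round 1: (2) [metal(item2) -> hot(tweety)]; (7) [approved(tweety) -> active(tweety)]. New: hot(tweety), active(tweety).
Round 2: (5) [active(tweety) -> green(tweety)]. New: green(tweety).
Round 3: (6) [green(tweety) -> signed(item2)]. New: signed(item2).
Round 4: (4) [signed(item2) -> penguin(item2)]. New: penguin(item2).
penguin(item2) first appears in round 4.

4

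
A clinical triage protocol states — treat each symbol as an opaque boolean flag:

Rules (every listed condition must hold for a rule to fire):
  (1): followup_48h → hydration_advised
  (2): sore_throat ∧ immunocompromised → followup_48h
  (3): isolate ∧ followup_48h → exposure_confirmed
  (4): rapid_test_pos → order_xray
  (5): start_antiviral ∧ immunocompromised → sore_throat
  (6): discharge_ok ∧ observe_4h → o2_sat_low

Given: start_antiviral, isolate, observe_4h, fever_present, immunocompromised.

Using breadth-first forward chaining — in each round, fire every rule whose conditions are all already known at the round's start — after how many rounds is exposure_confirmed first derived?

3

Round 1: (5) [start_antiviral ∧ immunocompromised → sore_throat]. Adds sore_throat.
Round 2: (2) [sore_throat ∧ immunocompromised → followup_48h]. Adds followup_48h.
Round 3: (1) [followup_48h → hydration_advised]; (3) [isolate ∧ followup_48h → exposure_confirmed]. Adds hydration_advised, exposure_confirmed.
exposure_confirmed first appears in round 3.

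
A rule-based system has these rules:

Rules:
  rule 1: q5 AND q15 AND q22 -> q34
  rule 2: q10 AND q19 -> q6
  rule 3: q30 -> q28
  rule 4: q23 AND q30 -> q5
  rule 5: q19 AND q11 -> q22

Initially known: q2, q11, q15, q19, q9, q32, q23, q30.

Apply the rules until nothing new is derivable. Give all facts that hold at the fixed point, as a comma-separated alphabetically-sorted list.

Round 1 fires rule 3, rule 4, rule 5, giving q28, q5, q22.
Round 2 fires rule 1, giving q34.

q11, q15, q19, q2, q22, q23, q28, q30, q32, q34, q5, q9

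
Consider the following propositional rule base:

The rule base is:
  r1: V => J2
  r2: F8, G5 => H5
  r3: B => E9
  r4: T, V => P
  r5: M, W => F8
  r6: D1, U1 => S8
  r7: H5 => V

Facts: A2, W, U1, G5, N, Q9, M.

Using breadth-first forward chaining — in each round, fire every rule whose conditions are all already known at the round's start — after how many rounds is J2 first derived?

4

Round 1 fires r5, giving F8.
Round 2 fires r2, giving H5.
Round 3 fires r7, giving V.
Round 4 fires r1, giving J2.
J2 first appears in round 4.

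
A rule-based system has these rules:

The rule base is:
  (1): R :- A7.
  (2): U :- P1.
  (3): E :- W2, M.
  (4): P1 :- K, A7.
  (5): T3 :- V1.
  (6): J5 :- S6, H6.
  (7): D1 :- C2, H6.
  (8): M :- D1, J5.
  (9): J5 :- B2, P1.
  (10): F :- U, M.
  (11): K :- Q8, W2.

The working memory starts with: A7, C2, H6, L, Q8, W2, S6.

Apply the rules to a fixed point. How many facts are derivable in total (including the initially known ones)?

Round 1 — (1), (6), (7), (11), derive R, J5, D1, K.
Round 2 — (4), (8), derive P1, M.
Round 3 — (2), (3), derive U, E.
Round 4 — (10), derive F.
Closure: {A7, C2, D1, E, F, H6, J5, K, L, M, P1, Q8, R, S6, U, W2} — 16 facts.

16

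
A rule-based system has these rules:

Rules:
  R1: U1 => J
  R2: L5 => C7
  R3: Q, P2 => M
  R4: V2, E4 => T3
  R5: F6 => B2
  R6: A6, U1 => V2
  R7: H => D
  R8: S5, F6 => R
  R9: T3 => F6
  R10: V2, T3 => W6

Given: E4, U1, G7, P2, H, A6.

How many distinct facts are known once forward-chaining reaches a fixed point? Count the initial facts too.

13

Round 1: R1 [U1 => J]; R6 [A6, U1 => V2]; R7 [H => D]. New: J, V2, D.
Round 2: R4 [V2, E4 => T3]. New: T3.
Round 3: R9 [T3 => F6]; R10 [V2, T3 => W6]. New: F6, W6.
Round 4: R5 [F6 => B2]. New: B2.
Closure: {A6, B2, D, E4, F6, G7, H, J, P2, T3, U1, V2, W6} — 13 facts.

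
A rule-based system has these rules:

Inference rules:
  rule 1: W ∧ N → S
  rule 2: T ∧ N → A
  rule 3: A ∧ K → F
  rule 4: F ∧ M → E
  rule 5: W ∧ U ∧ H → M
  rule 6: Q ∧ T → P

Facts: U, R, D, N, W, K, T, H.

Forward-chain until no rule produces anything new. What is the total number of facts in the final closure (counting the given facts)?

13

[1] rule 1 [W ∧ N → S]; rule 2 [T ∧ N → A]; rule 5 [W ∧ U ∧ H → M]. ⇒ new: S, A, M.
[2] rule 3 [A ∧ K → F]. ⇒ new: F.
[3] rule 4 [F ∧ M → E]. ⇒ new: E.
Closure: {A, D, E, F, H, K, M, N, R, S, T, U, W} — 13 facts.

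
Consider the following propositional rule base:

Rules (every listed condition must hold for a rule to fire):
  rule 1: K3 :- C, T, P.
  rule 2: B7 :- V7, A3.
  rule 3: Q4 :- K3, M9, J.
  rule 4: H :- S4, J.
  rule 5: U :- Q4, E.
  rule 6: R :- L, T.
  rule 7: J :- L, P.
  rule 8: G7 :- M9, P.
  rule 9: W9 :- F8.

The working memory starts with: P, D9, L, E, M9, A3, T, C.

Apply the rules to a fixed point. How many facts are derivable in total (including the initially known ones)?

Round 1 fires rule 1, rule 6, rule 7, rule 8, giving K3, R, J, G7.
Round 2 fires rule 3, giving Q4.
Round 3 fires rule 5, giving U.
Closure: {A3, C, D9, E, G7, J, K3, L, M9, P, Q4, R, T, U} — 14 facts.

14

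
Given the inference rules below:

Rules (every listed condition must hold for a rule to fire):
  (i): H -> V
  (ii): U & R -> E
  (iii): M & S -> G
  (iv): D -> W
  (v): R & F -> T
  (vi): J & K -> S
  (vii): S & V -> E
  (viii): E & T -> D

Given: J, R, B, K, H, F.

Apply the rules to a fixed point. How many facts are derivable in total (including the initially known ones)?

Round 1: (i) [H -> V]; (v) [R & F -> T]; (vi) [J & K -> S]. New: V, T, S.
Round 2: (vii) [S & V -> E]. New: E.
Round 3: (viii) [E & T -> D]. New: D.
Round 4: (iv) [D -> W]. New: W.
Closure: {B, D, E, F, H, J, K, R, S, T, V, W} — 12 facts.

12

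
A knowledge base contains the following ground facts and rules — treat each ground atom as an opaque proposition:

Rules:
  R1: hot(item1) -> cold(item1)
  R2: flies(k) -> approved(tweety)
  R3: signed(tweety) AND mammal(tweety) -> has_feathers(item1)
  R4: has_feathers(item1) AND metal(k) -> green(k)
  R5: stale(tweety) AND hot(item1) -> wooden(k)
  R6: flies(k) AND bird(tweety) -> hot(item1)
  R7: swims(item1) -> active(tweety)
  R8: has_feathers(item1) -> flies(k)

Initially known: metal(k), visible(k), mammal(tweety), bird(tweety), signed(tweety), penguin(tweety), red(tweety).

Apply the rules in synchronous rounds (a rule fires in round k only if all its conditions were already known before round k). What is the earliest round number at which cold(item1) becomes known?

4

Round 1 — R3, derive has_feathers(item1).
Round 2 — R4, R8, derive green(k), flies(k).
Round 3 — R2, R6, derive approved(tweety), hot(item1).
Round 4 — R1, derive cold(item1).
cold(item1) first appears in round 4.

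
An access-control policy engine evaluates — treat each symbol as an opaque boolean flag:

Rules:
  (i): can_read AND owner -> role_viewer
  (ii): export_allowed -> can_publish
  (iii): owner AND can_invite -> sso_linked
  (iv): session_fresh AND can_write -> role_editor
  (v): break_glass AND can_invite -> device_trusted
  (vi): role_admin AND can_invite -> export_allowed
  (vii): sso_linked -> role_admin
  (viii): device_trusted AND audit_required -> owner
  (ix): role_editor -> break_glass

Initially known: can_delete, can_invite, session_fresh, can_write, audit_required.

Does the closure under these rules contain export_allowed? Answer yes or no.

yes

Round 1: (iv) [session_fresh AND can_write -> role_editor]. New: role_editor.
Round 2: (ix) [role_editor -> break_glass]. New: break_glass.
Round 3: (v) [break_glass AND can_invite -> device_trusted]. New: device_trusted.
Round 4: (viii) [device_trusted AND audit_required -> owner]. New: owner.
Round 5: (iii) [owner AND can_invite -> sso_linked]. New: sso_linked.
Round 6: (vii) [sso_linked -> role_admin]. New: role_admin.
Round 7: (vi) [role_admin AND can_invite -> export_allowed]. New: export_allowed.
Round 8: (ii) [export_allowed -> can_publish]. New: can_publish.
export_allowed appears in round 7, so it is derivable.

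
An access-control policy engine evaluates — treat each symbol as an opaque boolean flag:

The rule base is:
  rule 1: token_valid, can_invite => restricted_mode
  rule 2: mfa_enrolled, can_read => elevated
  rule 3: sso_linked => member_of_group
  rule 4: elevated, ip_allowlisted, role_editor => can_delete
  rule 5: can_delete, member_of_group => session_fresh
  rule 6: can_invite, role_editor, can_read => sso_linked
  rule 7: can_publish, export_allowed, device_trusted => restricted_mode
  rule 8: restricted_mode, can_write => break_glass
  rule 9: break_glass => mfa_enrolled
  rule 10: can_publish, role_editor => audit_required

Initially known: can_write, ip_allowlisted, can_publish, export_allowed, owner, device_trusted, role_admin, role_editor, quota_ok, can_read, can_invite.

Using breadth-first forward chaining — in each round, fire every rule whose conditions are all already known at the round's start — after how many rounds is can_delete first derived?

Round 1: rule 6 [can_invite, role_editor, can_read => sso_linked]; rule 7 [can_publish, export_allowed, device_trusted => restricted_mode]; rule 10 [can_publish, role_editor => audit_required]. New: sso_linked, restricted_mode, audit_required.
Round 2: rule 3 [sso_linked => member_of_group]; rule 8 [restricted_mode, can_write => break_glass]. New: member_of_group, break_glass.
Round 3: rule 9 [break_glass => mfa_enrolled]. New: mfa_enrolled.
Round 4: rule 2 [mfa_enrolled, can_read => elevated]. New: elevated.
Round 5: rule 4 [elevated, ip_allowlisted, role_editor => can_delete]. New: can_delete.
can_delete first appears in round 5.

5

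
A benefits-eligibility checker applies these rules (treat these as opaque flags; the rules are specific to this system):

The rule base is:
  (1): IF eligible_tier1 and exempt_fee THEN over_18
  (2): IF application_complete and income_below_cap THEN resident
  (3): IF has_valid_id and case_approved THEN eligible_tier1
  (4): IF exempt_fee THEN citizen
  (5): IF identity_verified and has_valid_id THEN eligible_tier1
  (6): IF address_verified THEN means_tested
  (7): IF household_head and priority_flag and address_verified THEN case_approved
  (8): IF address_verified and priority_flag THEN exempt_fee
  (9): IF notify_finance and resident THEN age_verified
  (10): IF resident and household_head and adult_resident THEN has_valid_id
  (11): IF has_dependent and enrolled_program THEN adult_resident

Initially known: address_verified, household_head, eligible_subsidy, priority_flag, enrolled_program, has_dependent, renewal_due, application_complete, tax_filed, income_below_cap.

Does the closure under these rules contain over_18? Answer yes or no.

Round 1 — (2), (6), (7), (8), (11), derive resident, means_tested, case_approved, exempt_fee, adult_resident.
Round 2 — (4), (10), derive citizen, has_valid_id.
Round 3 — (3), derive eligible_tier1.
Round 4 — (1), derive over_18.
over_18 appears in round 4, so it is derivable.

yes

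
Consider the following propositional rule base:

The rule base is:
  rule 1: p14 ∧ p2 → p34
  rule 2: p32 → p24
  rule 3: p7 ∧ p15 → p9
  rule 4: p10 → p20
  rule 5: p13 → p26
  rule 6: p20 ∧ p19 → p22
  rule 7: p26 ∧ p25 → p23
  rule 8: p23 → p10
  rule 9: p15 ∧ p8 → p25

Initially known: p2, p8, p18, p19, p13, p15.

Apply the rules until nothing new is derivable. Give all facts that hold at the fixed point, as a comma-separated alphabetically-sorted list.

Round 1: rule 5 [p13 → p26]; rule 9 [p15 ∧ p8 → p25]. Adds p26, p25.
Round 2: rule 7 [p26 ∧ p25 → p23]. Adds p23.
Round 3: rule 8 [p23 → p10]. Adds p10.
Round 4: rule 4 [p10 → p20]. Adds p20.
Round 5: rule 6 [p20 ∧ p19 → p22]. Adds p22.

p10, p13, p15, p18, p19, p2, p20, p22, p23, p25, p26, p8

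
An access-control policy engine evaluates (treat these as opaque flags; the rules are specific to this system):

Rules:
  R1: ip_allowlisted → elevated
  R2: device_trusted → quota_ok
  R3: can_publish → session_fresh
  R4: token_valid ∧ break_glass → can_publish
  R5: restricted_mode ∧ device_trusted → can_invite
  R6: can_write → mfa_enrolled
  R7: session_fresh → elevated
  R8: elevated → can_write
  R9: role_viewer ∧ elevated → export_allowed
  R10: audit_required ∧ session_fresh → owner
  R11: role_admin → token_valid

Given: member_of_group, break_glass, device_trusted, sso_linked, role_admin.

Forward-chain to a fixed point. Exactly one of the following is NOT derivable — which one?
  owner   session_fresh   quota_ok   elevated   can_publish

Round 1: R2 [device_trusted → quota_ok]; R11 [role_admin → token_valid]. New: quota_ok, token_valid.
Round 2: R4 [token_valid ∧ break_glass → can_publish]. New: can_publish.
Round 3: R3 [can_publish → session_fresh]. New: session_fresh.
Round 4: R7 [session_fresh → elevated]. New: elevated.
Round 5: R8 [elevated → can_write]. New: can_write.
Round 6: R6 [can_write → mfa_enrolled]. New: mfa_enrolled.
Derived: elevated (round 4), can_publish (round 2), quota_ok (round 1), session_fresh (round 3). owner never appears in any round.

owner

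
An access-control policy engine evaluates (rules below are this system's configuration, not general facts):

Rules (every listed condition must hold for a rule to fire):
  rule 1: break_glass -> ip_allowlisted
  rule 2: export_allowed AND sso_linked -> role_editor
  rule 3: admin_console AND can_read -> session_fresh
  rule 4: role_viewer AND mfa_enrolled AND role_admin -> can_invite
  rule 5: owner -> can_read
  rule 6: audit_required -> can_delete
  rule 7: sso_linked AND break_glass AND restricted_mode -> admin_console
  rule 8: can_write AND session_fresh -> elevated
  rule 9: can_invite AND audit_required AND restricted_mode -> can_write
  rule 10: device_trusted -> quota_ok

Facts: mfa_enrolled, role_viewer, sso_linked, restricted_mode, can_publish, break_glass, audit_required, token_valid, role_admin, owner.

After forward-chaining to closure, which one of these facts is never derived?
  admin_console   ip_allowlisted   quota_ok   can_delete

quota_ok

[1] rule 1 [break_glass -> ip_allowlisted]; rule 4 [role_viewer AND mfa_enrolled AND role_admin -> can_invite]; rule 5 [owner -> can_read]; rule 6 [audit_required -> can_delete]; rule 7 [sso_linked AND break_glass AND restricted_mode -> admin_console]. ⇒ new: ip_allowlisted, can_invite, can_read, can_delete, admin_console.
[2] rule 3 [admin_console AND can_read -> session_fresh]; rule 9 [can_invite AND audit_required AND restricted_mode -> can_write]. ⇒ new: session_fresh, can_write.
[3] rule 8 [can_write AND session_fresh -> elevated]. ⇒ new: elevated.
Derived: can_delete (round 1), ip_allowlisted (round 1), admin_console (round 1). quota_ok never appears in any round.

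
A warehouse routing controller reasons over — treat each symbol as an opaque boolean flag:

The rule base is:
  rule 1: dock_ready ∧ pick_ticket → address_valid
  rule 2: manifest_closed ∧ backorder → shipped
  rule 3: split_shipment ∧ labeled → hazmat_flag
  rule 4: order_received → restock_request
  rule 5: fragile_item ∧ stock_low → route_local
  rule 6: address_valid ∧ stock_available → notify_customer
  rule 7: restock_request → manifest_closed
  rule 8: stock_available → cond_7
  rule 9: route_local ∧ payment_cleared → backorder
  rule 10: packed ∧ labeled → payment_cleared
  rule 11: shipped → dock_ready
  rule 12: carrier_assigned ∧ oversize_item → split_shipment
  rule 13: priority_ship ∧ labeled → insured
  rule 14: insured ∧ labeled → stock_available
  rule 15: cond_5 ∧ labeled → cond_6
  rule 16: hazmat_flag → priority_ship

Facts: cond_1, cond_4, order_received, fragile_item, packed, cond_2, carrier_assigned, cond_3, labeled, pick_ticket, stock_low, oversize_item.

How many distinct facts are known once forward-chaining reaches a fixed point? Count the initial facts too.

Round 1 — rule 4, rule 5, rule 10, rule 12, derive restock_request, route_local, payment_cleared, split_shipment.
Round 2 — rule 3, rule 7, rule 9, derive hazmat_flag, manifest_closed, backorder.
Round 3 — rule 2, rule 16, derive shipped, priority_ship.
Round 4 — rule 11, rule 13, derive dock_ready, insured.
Round 5 — rule 1, rule 14, derive address_valid, stock_available.
Round 6 — rule 6, rule 8, derive notify_customer, cond_7.
Closure: {address_valid, backorder, carrier_assigned, cond_1, cond_2, cond_3, cond_4, cond_7, dock_ready, fragile_item, hazmat_flag, insured, labeled, manifest_closed, notify_customer, order_received, oversize_item, packed, payment_cleared, pick_ticket, priority_ship, restock_request, route_local, shipped, split_shipment, stock_available, stock_low} — 27 facts.

27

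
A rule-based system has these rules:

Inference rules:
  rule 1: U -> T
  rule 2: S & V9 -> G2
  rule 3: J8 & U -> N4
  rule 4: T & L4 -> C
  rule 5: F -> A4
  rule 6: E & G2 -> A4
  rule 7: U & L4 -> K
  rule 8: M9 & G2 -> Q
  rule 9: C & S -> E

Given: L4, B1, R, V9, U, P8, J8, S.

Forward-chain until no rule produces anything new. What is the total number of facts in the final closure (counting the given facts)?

Round 1: rule 1 [U -> T]; rule 2 [S & V9 -> G2]; rule 3 [J8 & U -> N4]; rule 7 [U & L4 -> K]. Adds T, G2, N4, K.
Round 2: rule 4 [T & L4 -> C]. Adds C.
Round 3: rule 9 [C & S -> E]. Adds E.
Round 4: rule 6 [E & G2 -> A4]. Adds A4.
Closure: {A4, B1, C, E, G2, J8, K, L4, N4, P8, R, S, T, U, V9} — 15 facts.

15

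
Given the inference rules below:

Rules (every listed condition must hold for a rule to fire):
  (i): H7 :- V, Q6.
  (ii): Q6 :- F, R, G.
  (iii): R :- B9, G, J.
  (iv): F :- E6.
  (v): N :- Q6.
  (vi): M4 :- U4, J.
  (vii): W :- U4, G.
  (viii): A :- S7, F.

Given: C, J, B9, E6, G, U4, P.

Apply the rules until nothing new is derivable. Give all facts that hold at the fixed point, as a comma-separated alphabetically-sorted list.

Round 1 fires (iii), (iv), (vi), (vii), giving R, F, M4, W.
Round 2 fires (ii), giving Q6.
Round 3 fires (v), giving N.

B9, C, E6, F, G, J, M4, N, P, Q6, R, U4, W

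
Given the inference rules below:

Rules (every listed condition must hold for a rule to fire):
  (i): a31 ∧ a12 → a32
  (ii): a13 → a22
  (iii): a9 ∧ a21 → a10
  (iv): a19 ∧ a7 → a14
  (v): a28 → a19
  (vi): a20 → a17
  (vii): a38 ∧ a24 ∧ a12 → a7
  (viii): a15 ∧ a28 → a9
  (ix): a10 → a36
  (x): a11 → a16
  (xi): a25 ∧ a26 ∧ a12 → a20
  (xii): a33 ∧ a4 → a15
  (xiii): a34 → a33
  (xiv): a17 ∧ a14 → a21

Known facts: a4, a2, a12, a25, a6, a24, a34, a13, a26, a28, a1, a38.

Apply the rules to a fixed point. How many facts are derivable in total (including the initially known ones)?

Round 1: (ii) [a13 → a22]; (v) [a28 → a19]; (vii) [a38 ∧ a24 ∧ a12 → a7]; (xi) [a25 ∧ a26 ∧ a12 → a20]; (xiii) [a34 → a33]. New: a22, a19, a7, a20, a33.
Round 2: (iv) [a19 ∧ a7 → a14]; (vi) [a20 → a17]; (xii) [a33 ∧ a4 → a15]. New: a14, a17, a15.
Round 3: (viii) [a15 ∧ a28 → a9]; (xiv) [a17 ∧ a14 → a21]. New: a9, a21.
Round 4: (iii) [a9 ∧ a21 → a10]. New: a10.
Round 5: (ix) [a10 → a36]. New: a36.
Closure: {a1, a10, a12, a13, a14, a15, a17, a19, a2, a20, a21, a22, a24, a25, a26, a28, a33, a34, a36, a38, a4, a6, a7, a9} — 24 facts.

24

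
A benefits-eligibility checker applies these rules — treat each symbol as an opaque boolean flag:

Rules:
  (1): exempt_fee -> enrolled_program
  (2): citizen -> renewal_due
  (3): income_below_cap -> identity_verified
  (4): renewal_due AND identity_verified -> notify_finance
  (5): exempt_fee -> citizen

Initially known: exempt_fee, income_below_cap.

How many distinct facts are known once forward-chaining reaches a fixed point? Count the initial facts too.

7

Round 1 fires (1), (3), (5), giving enrolled_program, identity_verified, citizen.
Round 2 fires (2), giving renewal_due.
Round 3 fires (4), giving notify_finance.
Closure: {citizen, enrolled_program, exempt_fee, identity_verified, income_below_cap, notify_finance, renewal_due} — 7 facts.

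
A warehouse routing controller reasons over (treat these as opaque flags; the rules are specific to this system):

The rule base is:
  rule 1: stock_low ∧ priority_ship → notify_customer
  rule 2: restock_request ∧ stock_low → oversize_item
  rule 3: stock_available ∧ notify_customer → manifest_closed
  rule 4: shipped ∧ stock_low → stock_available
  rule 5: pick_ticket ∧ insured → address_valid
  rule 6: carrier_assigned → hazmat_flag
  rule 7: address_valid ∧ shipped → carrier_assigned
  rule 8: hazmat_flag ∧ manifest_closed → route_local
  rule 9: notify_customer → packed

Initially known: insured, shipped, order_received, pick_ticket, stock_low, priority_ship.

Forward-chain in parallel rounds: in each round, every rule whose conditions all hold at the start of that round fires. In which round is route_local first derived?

Round 1 — rule 1, rule 4, rule 5, derive notify_customer, stock_available, address_valid.
Round 2 — rule 3, rule 7, rule 9, derive manifest_closed, carrier_assigned, packed.
Round 3 — rule 6, derive hazmat_flag.
Round 4 — rule 8, derive route_local.
route_local first appears in round 4.

4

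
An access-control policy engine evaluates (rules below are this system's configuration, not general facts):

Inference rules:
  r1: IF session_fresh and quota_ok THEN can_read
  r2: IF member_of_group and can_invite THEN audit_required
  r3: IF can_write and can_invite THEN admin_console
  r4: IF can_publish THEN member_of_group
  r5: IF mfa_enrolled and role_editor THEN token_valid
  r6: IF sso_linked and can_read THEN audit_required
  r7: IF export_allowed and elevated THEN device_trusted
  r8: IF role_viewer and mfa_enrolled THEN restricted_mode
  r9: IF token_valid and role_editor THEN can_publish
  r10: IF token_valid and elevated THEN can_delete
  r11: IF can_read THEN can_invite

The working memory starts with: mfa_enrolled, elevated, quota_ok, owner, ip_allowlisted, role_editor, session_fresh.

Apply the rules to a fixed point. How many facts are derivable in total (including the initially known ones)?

14

Round 1 fires r1, r5, giving can_read, token_valid.
Round 2 fires r9, r10, r11, giving can_publish, can_delete, can_invite.
Round 3 fires r4, giving member_of_group.
Round 4 fires r2, giving audit_required.
Closure: {audit_required, can_delete, can_invite, can_publish, can_read, elevated, ip_allowlisted, member_of_group, mfa_enrolled, owner, quota_ok, role_editor, session_fresh, token_valid} — 14 facts.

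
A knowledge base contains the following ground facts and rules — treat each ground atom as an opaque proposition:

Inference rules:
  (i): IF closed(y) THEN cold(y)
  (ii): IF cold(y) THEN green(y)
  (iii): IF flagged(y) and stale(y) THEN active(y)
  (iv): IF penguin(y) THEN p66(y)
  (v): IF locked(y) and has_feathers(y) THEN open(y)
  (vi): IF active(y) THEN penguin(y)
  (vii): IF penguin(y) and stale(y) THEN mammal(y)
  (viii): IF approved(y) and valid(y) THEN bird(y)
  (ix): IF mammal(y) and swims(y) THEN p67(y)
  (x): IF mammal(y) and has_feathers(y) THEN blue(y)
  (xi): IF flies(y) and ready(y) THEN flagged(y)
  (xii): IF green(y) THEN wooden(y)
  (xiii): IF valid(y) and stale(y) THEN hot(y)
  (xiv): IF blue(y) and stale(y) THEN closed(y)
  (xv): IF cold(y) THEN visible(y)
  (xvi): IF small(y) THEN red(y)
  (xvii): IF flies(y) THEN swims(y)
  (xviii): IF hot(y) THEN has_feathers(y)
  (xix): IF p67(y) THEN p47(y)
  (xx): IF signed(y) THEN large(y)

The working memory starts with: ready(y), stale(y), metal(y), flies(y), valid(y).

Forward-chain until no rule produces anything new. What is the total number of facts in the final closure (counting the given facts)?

21

Round 1: (xi) [IF flies(y) and ready(y) THEN flagged(y)]; (xiii) [IF valid(y) and stale(y) THEN hot(y)]; (xvii) [IF flies(y) THEN swims(y)]. New: flagged(y), hot(y), swims(y).
Round 2: (iii) [IF flagged(y) and stale(y) THEN active(y)]; (xviii) [IF hot(y) THEN has_feathers(y)]. New: active(y), has_feathers(y).
Round 3: (vi) [IF active(y) THEN penguin(y)]. New: penguin(y).
Round 4: (iv) [IF penguin(y) THEN p66(y)]; (vii) [IF penguin(y) and stale(y) THEN mammal(y)]. New: p66(y), mammal(y).
Round 5: (ix) [IF mammal(y) and swims(y) THEN p67(y)]; (x) [IF mammal(y) and has_feathers(y) THEN blue(y)]. New: p67(y), blue(y).
Round 6: (xiv) [IF blue(y) and stale(y) THEN closed(y)]; (xix) [IF p67(y) THEN p47(y)]. New: closed(y), p47(y).
Round 7: (i) [IF closed(y) THEN cold(y)]. New: cold(y).
Round 8: (ii) [IF cold(y) THEN green(y)]; (xv) [IF cold(y) THEN visible(y)]. New: green(y), visible(y).
Round 9: (xii) [IF green(y) THEN wooden(y)]. New: wooden(y).
Closure: {active(y), blue(y), closed(y), cold(y), flagged(y), flies(y), green(y), has_feathers(y), hot(y), mammal(y), metal(y), p47(y), p66(y), p67(y), penguin(y), ready(y), stale(y), swims(y), valid(y), visible(y), wooden(y)} — 21 facts.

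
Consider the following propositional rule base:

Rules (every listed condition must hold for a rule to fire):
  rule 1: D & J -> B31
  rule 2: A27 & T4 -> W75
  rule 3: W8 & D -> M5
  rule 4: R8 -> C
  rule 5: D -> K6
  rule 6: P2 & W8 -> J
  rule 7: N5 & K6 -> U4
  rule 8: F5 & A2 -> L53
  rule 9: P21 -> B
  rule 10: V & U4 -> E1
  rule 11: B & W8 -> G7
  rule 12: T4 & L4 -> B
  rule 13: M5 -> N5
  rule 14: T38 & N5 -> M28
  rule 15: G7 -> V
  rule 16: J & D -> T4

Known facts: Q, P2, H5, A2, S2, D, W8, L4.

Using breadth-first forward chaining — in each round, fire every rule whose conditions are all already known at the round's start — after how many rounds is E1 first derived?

6

Round 1: rule 3 [W8 & D -> M5]; rule 5 [D -> K6]; rule 6 [P2 & W8 -> J]. Adds M5, K6, J.
Round 2: rule 1 [D & J -> B31]; rule 13 [M5 -> N5]; rule 16 [J & D -> T4]. Adds B31, N5, T4.
Round 3: rule 7 [N5 & K6 -> U4]; rule 12 [T4 & L4 -> B]. Adds U4, B.
Round 4: rule 11 [B & W8 -> G7]. Adds G7.
Round 5: rule 15 [G7 -> V]. Adds V.
Round 6: rule 10 [V & U4 -> E1]. Adds E1.
E1 first appears in round 6.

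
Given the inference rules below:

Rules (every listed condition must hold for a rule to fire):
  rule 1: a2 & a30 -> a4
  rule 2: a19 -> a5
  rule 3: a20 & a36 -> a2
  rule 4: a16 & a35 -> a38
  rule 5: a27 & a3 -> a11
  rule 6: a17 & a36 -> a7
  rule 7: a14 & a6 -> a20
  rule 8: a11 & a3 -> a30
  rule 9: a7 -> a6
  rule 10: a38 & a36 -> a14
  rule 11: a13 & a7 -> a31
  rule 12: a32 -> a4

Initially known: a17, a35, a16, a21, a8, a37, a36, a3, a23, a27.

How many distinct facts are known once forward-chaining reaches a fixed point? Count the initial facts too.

19

Round 1 — rule 4, rule 5, rule 6, derive a38, a11, a7.
Round 2 — rule 8, rule 9, rule 10, derive a30, a6, a14.
Round 3 — rule 7, derive a20.
Round 4 — rule 3, derive a2.
Round 5 — rule 1, derive a4.
Closure: {a11, a14, a16, a17, a2, a20, a21, a23, a27, a3, a30, a35, a36, a37, a38, a4, a6, a7, a8} — 19 facts.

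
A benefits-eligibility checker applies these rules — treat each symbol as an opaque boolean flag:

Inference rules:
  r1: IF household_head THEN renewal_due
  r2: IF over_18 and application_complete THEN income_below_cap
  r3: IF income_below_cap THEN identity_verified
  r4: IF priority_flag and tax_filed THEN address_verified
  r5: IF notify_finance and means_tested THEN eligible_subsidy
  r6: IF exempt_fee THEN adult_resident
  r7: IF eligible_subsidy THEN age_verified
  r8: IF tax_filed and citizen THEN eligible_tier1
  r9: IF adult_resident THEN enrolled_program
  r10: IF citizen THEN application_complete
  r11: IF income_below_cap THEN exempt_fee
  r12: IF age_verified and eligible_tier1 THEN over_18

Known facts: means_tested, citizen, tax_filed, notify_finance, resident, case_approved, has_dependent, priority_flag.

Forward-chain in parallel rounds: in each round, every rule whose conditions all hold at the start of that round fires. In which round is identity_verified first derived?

5

[1] r4 [IF priority_flag and tax_filed THEN address_verified]; r5 [IF notify_finance and means_tested THEN eligible_subsidy]; r8 [IF tax_filed and citizen THEN eligible_tier1]; r10 [IF citizen THEN application_complete]. ⇒ new: address_verified, eligible_subsidy, eligible_tier1, application_complete.
[2] r7 [IF eligible_subsidy THEN age_verified]. ⇒ new: age_verified.
[3] r12 [IF age_verified and eligible_tier1 THEN over_18]. ⇒ new: over_18.
[4] r2 [IF over_18 and application_complete THEN income_below_cap]. ⇒ new: income_below_cap.
[5] r3 [IF income_below_cap THEN identity_verified]; r11 [IF income_below_cap THEN exempt_fee]. ⇒ new: identity_verified, exempt_fee.
identity_verified first appears in round 5.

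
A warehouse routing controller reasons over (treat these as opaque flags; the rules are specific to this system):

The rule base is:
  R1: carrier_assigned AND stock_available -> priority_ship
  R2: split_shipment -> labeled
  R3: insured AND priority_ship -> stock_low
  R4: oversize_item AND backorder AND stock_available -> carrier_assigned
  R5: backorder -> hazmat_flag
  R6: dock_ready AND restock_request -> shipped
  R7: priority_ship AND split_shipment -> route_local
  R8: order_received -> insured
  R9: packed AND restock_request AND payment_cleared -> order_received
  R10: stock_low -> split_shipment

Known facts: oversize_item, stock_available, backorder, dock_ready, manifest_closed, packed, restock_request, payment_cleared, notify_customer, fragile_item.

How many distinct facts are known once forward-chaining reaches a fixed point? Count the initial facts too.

20

[1] R4 [oversize_item AND backorder AND stock_available -> carrier_assigned]; R5 [backorder -> hazmat_flag]; R6 [dock_ready AND restock_request -> shipped]; R9 [packed AND restock_request AND payment_cleared -> order_received]. ⇒ new: carrier_assigned, hazmat_flag, shipped, order_received.
[2] R1 [carrier_assigned AND stock_available -> priority_ship]; R8 [order_received -> insured]. ⇒ new: priority_ship, insured.
[3] R3 [insured AND priority_ship -> stock_low]. ⇒ new: stock_low.
[4] R10 [stock_low -> split_shipment]. ⇒ new: split_shipment.
[5] R2 [split_shipment -> labeled]; R7 [priority_ship AND split_shipment -> route_local]. ⇒ new: labeled, route_local.
Closure: {backorder, carrier_assigned, dock_ready, fragile_item, hazmat_flag, insured, labeled, manifest_closed, notify_customer, order_received, oversize_item, packed, payment_cleared, priority_ship, restock_request, route_local, shipped, split_shipment, stock_available, stock_low} — 20 facts.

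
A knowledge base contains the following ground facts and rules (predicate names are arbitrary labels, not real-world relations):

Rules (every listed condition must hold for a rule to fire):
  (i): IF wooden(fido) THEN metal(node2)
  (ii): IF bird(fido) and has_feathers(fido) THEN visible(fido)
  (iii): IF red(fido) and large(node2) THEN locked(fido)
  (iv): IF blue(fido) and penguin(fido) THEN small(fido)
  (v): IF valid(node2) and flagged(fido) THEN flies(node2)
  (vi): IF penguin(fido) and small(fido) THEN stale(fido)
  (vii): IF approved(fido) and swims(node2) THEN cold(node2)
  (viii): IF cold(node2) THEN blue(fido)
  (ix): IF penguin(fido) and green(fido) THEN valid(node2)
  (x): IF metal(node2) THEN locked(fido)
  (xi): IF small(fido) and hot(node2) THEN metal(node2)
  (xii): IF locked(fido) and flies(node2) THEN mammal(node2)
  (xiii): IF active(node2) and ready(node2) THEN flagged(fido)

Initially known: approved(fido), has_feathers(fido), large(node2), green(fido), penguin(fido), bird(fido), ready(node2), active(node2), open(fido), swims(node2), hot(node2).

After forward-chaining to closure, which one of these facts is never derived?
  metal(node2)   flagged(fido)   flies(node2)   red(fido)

Round 1: (ii) [IF bird(fido) and has_feathers(fido) THEN visible(fido)]; (vii) [IF approved(fido) and swims(node2) THEN cold(node2)]; (ix) [IF penguin(fido) and green(fido) THEN valid(node2)]; (xiii) [IF active(node2) and ready(node2) THEN flagged(fido)]. Adds visible(fido), cold(node2), valid(node2), flagged(fido).
Round 2: (v) [IF valid(node2) and flagged(fido) THEN flies(node2)]; (viii) [IF cold(node2) THEN blue(fido)]. Adds flies(node2), blue(fido).
Round 3: (iv) [IF blue(fido) and penguin(fido) THEN small(fido)]. Adds small(fido).
Round 4: (vi) [IF penguin(fido) and small(fido) THEN stale(fido)]; (xi) [IF small(fido) and hot(node2) THEN metal(node2)]. Adds stale(fido), metal(node2).
Round 5: (x) [IF metal(node2) THEN locked(fido)]. Adds locked(fido).
Round 6: (xii) [IF locked(fido) and flies(node2) THEN mammal(node2)]. Adds mammal(node2).
Derived: flies(node2) (round 2), metal(node2) (round 4), flagged(fido) (round 1). red(fido) never appears in any round.

red(fido)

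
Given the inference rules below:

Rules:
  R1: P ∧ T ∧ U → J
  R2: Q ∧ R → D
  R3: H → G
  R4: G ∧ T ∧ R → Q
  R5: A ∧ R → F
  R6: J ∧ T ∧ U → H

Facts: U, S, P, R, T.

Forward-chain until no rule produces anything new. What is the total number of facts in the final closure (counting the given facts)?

10

Round 1: R1 [P ∧ T ∧ U → J]. New: J.
Round 2: R6 [J ∧ T ∧ U → H]. New: H.
Round 3: R3 [H → G]. New: G.
Round 4: R4 [G ∧ T ∧ R → Q]. New: Q.
Round 5: R2 [Q ∧ R → D]. New: D.
Closure: {D, G, H, J, P, Q, R, S, T, U} — 10 facts.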